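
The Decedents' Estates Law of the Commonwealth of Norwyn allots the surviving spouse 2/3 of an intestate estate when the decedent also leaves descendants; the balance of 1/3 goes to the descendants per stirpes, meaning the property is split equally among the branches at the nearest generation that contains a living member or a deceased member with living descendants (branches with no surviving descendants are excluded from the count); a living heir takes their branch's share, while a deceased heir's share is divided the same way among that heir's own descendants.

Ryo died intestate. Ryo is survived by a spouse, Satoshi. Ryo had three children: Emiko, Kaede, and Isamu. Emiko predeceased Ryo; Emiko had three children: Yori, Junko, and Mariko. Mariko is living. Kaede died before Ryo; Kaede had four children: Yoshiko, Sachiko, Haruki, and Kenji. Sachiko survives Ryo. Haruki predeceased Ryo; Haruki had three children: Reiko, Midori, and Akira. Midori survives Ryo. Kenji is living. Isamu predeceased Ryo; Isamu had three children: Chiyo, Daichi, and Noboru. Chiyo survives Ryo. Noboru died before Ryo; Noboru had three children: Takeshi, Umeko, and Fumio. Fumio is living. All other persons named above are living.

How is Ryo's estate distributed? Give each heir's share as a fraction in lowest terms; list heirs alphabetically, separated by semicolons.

Satoshi, as surviving spouse, takes 2/3.
The remaining 1/3 passes to Ryo's descendants per stirpes.
The 1/3 is divided into 3 equal shares of 1/9 among Emiko, Kaede, Isamu.
Emiko predeceased; the 1/9 allotted to Emiko's branch passes to Emiko's issue by representation.
The 1/9 is divided into 3 equal shares of 1/27 among Yori, Junko, Mariko.
Yori is living and takes 1/27.
Junko is living and takes 1/27.
Mariko is living and takes 1/27.
Kaede predeceased; the 1/9 allotted to Kaede's branch passes to Kaede's issue by representation.
The 1/9 is divided into 4 equal shares of 1/36 among Yoshiko, Sachiko, Haruki, Kenji.
Yoshiko is living and takes 1/36.
Sachiko is living and takes 1/36.
Haruki predeceased; the 1/36 allotted to Haruki's branch passes to Haruki's issue by representation.
The 1/36 is divided into 3 equal shares of 1/108 among Reiko, Midori, Akira.
Reiko is living and takes 1/108.
Midori is living and takes 1/108.
Akira is living and takes 1/108.
Kenji is living and takes 1/36.
Isamu predeceased; the 1/9 allotted to Isamu's branch passes to Isamu's issue by representation.
The 1/9 is divided into 3 equal shares of 1/27 among Chiyo, Daichi, Noboru.
Chiyo is living and takes 1/27.
Daichi is living and takes 1/27.
Noboru predeceased; the 1/27 allotted to Noboru's branch passes to Noboru's issue by representation.
The 1/27 is divided into 3 equal shares of 1/81 among Takeshi, Umeko, Fumio.
Takeshi is living and takes 1/81.
Umeko is living and takes 1/81.
Fumio is living and takes 1/81.

Akira 1/108; Chiyo 1/27; Daichi 1/27; Fumio 1/81; Junko 1/27; Kenji 1/36; Mariko 1/27; Midori 1/108; Reiko 1/108; Sachiko 1/36; Satoshi 2/3; Takeshi 1/81; Umeko 1/81; Yori 1/27; Yoshiko 1/36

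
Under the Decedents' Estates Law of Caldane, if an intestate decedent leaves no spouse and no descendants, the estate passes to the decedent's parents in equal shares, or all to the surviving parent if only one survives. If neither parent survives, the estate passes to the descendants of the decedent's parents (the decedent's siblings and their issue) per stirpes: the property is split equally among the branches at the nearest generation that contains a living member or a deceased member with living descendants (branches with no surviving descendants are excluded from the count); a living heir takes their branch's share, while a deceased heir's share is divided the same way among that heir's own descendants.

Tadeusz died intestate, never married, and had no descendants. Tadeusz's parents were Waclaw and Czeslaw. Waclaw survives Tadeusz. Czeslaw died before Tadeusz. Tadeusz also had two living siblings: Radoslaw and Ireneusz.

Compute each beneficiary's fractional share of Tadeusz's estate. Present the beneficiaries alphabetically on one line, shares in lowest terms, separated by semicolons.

Waclaw 1

Only one parent, Waclaw, survives, so Waclaw takes the entire estate. The siblings take nothing because a surviving parent has priority.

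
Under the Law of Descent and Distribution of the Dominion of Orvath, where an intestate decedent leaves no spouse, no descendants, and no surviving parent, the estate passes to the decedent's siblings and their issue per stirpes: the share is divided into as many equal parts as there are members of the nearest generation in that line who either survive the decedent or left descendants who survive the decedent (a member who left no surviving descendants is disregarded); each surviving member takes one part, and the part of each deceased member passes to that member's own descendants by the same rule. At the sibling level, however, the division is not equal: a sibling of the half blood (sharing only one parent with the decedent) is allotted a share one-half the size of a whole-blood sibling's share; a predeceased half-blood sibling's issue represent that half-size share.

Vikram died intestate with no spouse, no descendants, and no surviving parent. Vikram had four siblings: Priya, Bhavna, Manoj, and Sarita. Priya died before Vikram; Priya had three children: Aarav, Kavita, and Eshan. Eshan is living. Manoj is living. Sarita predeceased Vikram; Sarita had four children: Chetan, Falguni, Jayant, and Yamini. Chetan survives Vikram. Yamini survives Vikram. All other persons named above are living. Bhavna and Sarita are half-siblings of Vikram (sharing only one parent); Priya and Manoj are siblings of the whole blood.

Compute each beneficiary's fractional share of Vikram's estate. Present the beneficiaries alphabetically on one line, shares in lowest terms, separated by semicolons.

No spouse, descendants, or parent survives, so the estate passes to Vikram's siblings per stirpes.
Half-blood siblings count for one-half the weight of whole-blood siblings at the initial division.
Dividing 1 in proportion to weights (total weight 3): Priya (weight 1) → 1/3; Bhavna (weight 1/2) → 1/6; Manoj (weight 1) → 1/3; Sarita (weight 1/2) → 1/6.
Priya predeceased; the 1/3 allotted to Priya's branch passes to Priya's issue by representation.
The 1/3 is divided into 3 equal shares of 1/9 among Aarav, Kavita, Eshan.
Aarav is living and takes 1/9.
Kavita is living and takes 1/9.
Eshan is living and takes 1/9.
Bhavna is living and takes 1/6.
Manoj is living and takes 1/3.
Sarita predeceased; the 1/6 allotted to Sarita's branch passes to Sarita's issue by representation.
The 1/6 is divided into 4 equal shares of 1/24 among Chetan, Falguni, Jayant, Yamini.
Chetan is living and takes 1/24.
Falguni is living and takes 1/24.
Jayant is living and takes 1/24.
Yamini is living and takes 1/24.

Aarav 1/9; Bhavna 1/6; Chetan 1/24; Eshan 1/9; Falguni 1/24; Jayant 1/24; Kavita 1/9; Manoj 1/3; Yamini 1/24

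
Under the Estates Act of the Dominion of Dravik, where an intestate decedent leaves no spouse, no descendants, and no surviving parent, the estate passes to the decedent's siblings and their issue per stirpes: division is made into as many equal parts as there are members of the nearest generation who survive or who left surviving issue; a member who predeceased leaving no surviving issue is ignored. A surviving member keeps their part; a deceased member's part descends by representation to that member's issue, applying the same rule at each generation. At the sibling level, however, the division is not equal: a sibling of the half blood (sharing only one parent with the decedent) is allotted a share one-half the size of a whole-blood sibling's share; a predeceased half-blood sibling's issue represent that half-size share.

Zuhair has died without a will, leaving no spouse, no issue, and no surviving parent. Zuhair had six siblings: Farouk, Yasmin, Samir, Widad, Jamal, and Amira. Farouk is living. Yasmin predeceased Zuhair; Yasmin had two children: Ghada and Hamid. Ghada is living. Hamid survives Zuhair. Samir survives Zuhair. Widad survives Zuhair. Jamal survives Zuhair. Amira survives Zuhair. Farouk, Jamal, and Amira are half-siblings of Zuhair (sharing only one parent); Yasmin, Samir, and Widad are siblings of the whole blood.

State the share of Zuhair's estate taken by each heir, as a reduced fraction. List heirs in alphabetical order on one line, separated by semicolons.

Amira 1/9; Farouk 1/9; Ghada 1/9; Hamid 1/9; Jamal 1/9; Samir 2/9; Widad 2/9

No spouse, descendants, or parent survives, so the estate passes to Zuhair's siblings per stirpes.
Half-blood siblings count for one-half the weight of whole-blood siblings at the initial division.
Dividing 1 in proportion to weights (total weight 9/2): Farouk (weight 1/2) → 1/9; Yasmin (weight 1) → 2/9; Samir (weight 1) → 2/9; Widad (weight 1) → 2/9; Jamal (weight 1/2) → 1/9; Amira (weight 1/2) → 1/9.
Farouk is living and takes 1/9.
Yasmin predeceased; the 2/9 allotted to Yasmin's branch passes to Yasmin's issue by representation.
The 2/9 is divided into 2 equal shares of 1/9 among Ghada, Hamid.
Ghada is living and takes 1/9.
Hamid is living and takes 1/9.
Samir is living and takes 2/9.
Widad is living and takes 2/9.
Jamal is living and takes 1/9.
Amira is living and takes 1/9.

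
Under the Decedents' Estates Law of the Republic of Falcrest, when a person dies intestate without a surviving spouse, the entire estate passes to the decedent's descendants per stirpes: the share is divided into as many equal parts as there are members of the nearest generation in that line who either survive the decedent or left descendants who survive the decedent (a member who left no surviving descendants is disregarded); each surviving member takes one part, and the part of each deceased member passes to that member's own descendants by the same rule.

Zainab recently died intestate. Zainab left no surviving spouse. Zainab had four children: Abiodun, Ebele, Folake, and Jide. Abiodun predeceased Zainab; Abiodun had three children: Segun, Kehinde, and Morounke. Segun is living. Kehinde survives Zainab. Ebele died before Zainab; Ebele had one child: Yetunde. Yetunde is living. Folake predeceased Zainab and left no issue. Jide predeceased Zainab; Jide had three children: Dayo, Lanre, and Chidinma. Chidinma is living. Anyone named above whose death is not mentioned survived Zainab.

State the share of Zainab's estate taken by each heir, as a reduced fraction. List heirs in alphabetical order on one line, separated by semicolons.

Chidinma 1/9; Dayo 1/9; Kehinde 1/9; Lanre 1/9; Morounke 1/9; Segun 1/9; Yetunde 1/3

There is no surviving spouse, so the entire estate passes to Zainab's descendants per stirpes.
Folake left no surviving issue, so that branch lapses and is disregarded.
The estate is divided into 3 equal shares of 1/3 among Abiodun, Ebele, Jide.
Abiodun predeceased; the 1/3 allotted to Abiodun's branch passes to Abiodun's issue by representation.
The 1/3 is divided into 3 equal shares of 1/9 among Segun, Kehinde, Morounke.
Segun is living and takes 1/9.
Kehinde is living and takes 1/9.
Morounke is living and takes 1/9.
Ebele predeceased; the 1/3 allotted to Ebele's branch passes to Ebele's issue by representation.
Yetunde is the sole taker at this level and receives the full 1/3.
Jide predeceased; the 1/3 allotted to Jide's branch passes to Jide's issue by representation.
The 1/3 is divided into 3 equal shares of 1/9 among Dayo, Lanre, Chidinma.
Dayo is living and takes 1/9.
Lanre is living and takes 1/9.
Chidinma is living and takes 1/9.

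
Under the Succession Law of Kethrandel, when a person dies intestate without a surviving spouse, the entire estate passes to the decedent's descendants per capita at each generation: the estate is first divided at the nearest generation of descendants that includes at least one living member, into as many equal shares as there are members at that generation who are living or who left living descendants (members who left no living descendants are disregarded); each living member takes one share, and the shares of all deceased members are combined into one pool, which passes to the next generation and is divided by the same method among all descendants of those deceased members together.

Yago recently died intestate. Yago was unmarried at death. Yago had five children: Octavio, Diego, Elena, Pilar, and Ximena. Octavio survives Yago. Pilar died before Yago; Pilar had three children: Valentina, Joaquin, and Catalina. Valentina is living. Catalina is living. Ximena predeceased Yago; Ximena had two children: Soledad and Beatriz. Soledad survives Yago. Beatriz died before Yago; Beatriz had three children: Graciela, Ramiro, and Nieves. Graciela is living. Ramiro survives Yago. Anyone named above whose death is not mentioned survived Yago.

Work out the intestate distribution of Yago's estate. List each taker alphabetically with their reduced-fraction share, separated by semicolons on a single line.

Catalina 2/25; Diego 1/5; Elena 1/5; Graciela 2/75; Joaquin 2/25; Nieves 2/75; Octavio 1/5; Ramiro 2/75; Soledad 2/25; Valentina 2/25

There is no surviving spouse, so the entire estate passes to Yago's descendants per capita at each generation.
At generation 1 (Octavio, Diego, Elena, Pilar, Ximena) there are 5 shares of (1)/5 = 1/5 each.
Living: Octavio, Diego, and Elena — each takes 1/5.
Deceased: Pilar and Ximena. Their combined 2/5 is pooled and carried to generation 2.
At generation 2 (Valentina, Joaquin, Catalina, Soledad, Beatriz) there are 5 shares of (2/5)/5 = 2/25 each.
Living: Valentina, Joaquin, Catalina, and Soledad — each takes 2/25.
Deceased: Beatriz. That 2/25 share is carried to generation 3.
At generation 3 (Graciela, Ramiro, Nieves) there are 3 shares of (2/25)/3 = 2/75 each.
Living: Graciela, Ramiro, and Nieves — each takes 2/75.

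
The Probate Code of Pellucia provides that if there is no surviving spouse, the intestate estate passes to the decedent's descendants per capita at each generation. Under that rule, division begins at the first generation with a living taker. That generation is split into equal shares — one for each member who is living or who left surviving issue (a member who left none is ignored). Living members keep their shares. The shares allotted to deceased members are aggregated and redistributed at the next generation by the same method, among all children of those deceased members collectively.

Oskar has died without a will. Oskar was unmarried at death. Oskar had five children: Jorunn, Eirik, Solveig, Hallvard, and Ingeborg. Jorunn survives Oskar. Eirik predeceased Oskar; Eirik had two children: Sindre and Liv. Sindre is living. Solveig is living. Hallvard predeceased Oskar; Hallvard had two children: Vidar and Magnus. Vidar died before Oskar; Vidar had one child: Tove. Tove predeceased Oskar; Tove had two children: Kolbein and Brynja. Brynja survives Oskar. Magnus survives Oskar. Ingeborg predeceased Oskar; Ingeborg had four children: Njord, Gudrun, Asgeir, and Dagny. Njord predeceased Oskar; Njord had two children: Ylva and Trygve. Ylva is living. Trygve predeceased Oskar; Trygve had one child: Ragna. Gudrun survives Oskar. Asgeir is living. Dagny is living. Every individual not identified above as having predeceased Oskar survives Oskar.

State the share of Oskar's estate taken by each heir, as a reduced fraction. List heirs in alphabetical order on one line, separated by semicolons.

Asgeir 3/40; Brynja 1/30; Dagny 3/40; Gudrun 3/40; Jorunn 1/5; Kolbein 1/30; Liv 3/40; Magnus 3/40; Ragna 1/30; Sindre 3/40; Solveig 1/5; Ylva 1/20

There is no surviving spouse, so the entire estate passes to Oskar's descendants per capita at each generation.
At generation 1 (Jorunn, Eirik, Solveig, Hallvard, Ingeborg) there are 5 shares of (1)/5 = 1/5 each.
Living: Jorunn and Solveig — each takes 1/5.
Deceased: Eirik, Hallvard, and Ingeborg. Their combined 3/5 is pooled and carried to generation 2.
At generation 2 (Sindre, Liv, Vidar, Magnus, Njord, Gudrun, Asgeir, Dagny) there are 8 shares of (3/5)/8 = 3/40 each.
Living: Sindre, Liv, Magnus, Gudrun, Asgeir, and Dagny — each takes 3/40.
Deceased: Vidar and Njord. Their combined 3/20 is pooled and carried to generation 3.
At generation 3 (Tove, Ylva, Trygve) there are 3 shares of (3/20)/3 = 1/20 each.
Living: Ylva — each takes 1/20.
Deceased: Tove and Trygve. Their combined 1/10 is pooled and carried to generation 4.
At generation 4 (Kolbein, Brynja, Ragna) there are 3 shares of (1/10)/3 = 1/30 each.
Living: Kolbein, Brynja, and Ragna — each takes 1/30.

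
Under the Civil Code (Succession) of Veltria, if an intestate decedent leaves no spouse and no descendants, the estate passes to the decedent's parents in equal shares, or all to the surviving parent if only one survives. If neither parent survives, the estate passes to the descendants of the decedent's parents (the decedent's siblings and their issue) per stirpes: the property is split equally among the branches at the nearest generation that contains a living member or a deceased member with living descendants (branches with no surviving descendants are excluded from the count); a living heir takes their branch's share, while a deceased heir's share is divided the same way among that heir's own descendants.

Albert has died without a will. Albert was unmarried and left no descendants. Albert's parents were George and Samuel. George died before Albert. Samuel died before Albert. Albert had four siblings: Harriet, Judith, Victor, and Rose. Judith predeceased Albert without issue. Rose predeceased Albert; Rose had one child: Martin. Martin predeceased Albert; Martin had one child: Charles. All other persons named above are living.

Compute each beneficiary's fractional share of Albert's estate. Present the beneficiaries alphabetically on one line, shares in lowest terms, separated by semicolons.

Charles 1/3; Harriet 1/3; Victor 1/3

Neither parent survives and there are no descendants, so the estate passes to Albert's siblings and their issue per stirpes.
Judith left no surviving issue, so that branch lapses and is disregarded.
The estate is divided into 3 equal shares of 1/3 among Harriet, Victor, Rose.
Harriet is living and takes 1/3.
Victor is living and takes 1/3.
Rose predeceased; the 1/3 allotted to Rose's branch passes to Rose's issue by representation.
Martin's line is the sole branch at this level, so the full 1/3 passes to Martin's issue by representation.
Charles is the sole taker at this level and receives the full 1/3.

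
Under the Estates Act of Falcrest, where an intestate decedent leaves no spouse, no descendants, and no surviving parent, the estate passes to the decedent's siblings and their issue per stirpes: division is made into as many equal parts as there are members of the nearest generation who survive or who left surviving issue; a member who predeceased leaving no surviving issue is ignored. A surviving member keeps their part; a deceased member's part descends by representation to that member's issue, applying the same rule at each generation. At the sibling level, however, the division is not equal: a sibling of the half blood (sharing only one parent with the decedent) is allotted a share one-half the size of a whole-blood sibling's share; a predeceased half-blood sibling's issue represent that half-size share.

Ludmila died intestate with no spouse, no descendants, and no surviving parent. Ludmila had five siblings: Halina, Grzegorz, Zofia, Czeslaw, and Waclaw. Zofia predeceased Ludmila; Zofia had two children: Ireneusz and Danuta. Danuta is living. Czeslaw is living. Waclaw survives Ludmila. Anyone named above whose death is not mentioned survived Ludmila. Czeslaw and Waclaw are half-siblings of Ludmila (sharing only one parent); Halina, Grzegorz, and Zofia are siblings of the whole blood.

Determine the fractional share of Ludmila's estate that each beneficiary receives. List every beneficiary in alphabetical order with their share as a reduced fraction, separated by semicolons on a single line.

No spouse, descendants, or parent survives, so the estate passes to Ludmila's siblings per stirpes.
Half-blood siblings count for one-half the weight of whole-blood siblings at the initial division.
Dividing 1 in proportion to weights (total weight 4): Halina (weight 1) → 1/4; Grzegorz (weight 1) → 1/4; Zofia (weight 1) → 1/4; Czeslaw (weight 1/2) → 1/8; Waclaw (weight 1/2) → 1/8.
Halina is living and takes 1/4.
Grzegorz is living and takes 1/4.
Zofia predeceased; the 1/4 allotted to Zofia's branch passes to Zofia's issue by representation.
The 1/4 is divided into 2 equal shares of 1/8 among Ireneusz, Danuta.
Ireneusz is living and takes 1/8.
Danuta is living and takes 1/8.
Czeslaw is living and takes 1/8.
Waclaw is living and takes 1/8.

Czeslaw 1/8; Danuta 1/8; Grzegorz 1/4; Halina 1/4; Ireneusz 1/8; Waclaw 1/8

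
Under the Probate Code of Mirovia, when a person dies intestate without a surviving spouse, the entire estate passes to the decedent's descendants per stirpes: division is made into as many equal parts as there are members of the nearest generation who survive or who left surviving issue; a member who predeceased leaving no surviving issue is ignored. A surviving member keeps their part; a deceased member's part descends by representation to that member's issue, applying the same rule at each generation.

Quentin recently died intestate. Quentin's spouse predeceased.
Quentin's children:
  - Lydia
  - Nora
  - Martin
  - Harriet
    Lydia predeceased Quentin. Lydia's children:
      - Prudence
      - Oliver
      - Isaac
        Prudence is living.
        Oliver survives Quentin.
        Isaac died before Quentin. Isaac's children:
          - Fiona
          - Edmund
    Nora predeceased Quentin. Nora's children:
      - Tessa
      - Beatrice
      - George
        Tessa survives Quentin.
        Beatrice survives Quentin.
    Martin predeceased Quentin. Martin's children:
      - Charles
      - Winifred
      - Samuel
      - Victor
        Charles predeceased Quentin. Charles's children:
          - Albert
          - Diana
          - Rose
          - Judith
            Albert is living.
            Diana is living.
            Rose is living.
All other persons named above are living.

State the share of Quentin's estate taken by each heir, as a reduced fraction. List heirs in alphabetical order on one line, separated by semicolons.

Albert 1/64; Beatrice 1/12; Diana 1/64; Edmund 1/24; Fiona 1/24; George 1/12; Harriet 1/4; Judith 1/64; Oliver 1/12; Prudence 1/12; Rose 1/64; Samuel 1/16; Tessa 1/12; Victor 1/16; Winifred 1/16

There is no surviving spouse, so the entire estate passes to Quentin's descendants per stirpes.
The estate is divided into 4 equal shares of 1/4 among Lydia, Nora, Martin, Harriet.
Lydia predeceased; the 1/4 allotted to Lydia's branch passes to Lydia's issue by representation.
The 1/4 is divided into 3 equal shares of 1/12 among Prudence, Oliver, Isaac.
Prudence is living and takes 1/12.
Oliver is living and takes 1/12.
Isaac predeceased; the 1/12 allotted to Isaac's branch passes to Isaac's issue by representation.
The 1/12 is divided into 2 equal shares of 1/24 among Fiona, Edmund.
Fiona is living and takes 1/24.
Edmund is living and takes 1/24.
Nora predeceased; the 1/4 allotted to Nora's branch passes to Nora's issue by representation.
The 1/4 is divided into 3 equal shares of 1/12 among Tessa, Beatrice, George.
Tessa is living and takes 1/12.
Beatrice is living and takes 1/12.
George is living and takes 1/12.
Martin predeceased; the 1/4 allotted to Martin's branch passes to Martin's issue by representation.
The 1/4 is divided into 4 equal shares of 1/16 among Charles, Winifred, Samuel, Victor.
Charles predeceased; the 1/16 allotted to Charles's branch passes to Charles's issue by representation.
The 1/16 is divided into 4 equal shares of 1/64 among Albert, Diana, Rose, Judith.
Albert is living and takes 1/64.
Diana is living and takes 1/64.
Rose is living and takes 1/64.
Judith is living and takes 1/64.
Winifred is living and takes 1/16.
Samuel is living and takes 1/16.
Victor is living and takes 1/16.
Harriet is living and takes 1/4.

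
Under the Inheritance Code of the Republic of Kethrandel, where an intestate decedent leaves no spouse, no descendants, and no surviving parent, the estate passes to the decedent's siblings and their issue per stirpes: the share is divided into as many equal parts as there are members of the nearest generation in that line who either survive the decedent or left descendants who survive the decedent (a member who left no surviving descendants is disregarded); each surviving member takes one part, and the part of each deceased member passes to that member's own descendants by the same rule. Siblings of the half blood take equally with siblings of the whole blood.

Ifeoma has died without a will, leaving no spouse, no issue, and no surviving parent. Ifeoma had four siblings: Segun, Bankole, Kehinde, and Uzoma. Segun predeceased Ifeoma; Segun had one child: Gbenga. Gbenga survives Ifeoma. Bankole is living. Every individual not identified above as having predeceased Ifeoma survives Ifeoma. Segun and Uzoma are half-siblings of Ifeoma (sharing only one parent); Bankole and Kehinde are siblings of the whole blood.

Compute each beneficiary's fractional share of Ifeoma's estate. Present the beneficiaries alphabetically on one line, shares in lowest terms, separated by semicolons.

Bankole 1/4; Gbenga 1/4; Kehinde 1/4; Uzoma 1/4

No spouse, descendants, or parent survives, so the estate passes to Ifeoma's siblings per stirpes.
Half-blood and whole-blood siblings take equally under the stated rule.
The estate is divided into 4 equal shares of 1/4 among Segun, Bankole, Kehinde, Uzoma.
Segun predeceased; the 1/4 allotted to Segun's branch passes to Segun's issue by representation.
Gbenga is the sole taker at this level and receives the full 1/4.
Bankole is living and takes 1/4.
Kehinde is living and takes 1/4.
Uzoma is living and takes 1/4.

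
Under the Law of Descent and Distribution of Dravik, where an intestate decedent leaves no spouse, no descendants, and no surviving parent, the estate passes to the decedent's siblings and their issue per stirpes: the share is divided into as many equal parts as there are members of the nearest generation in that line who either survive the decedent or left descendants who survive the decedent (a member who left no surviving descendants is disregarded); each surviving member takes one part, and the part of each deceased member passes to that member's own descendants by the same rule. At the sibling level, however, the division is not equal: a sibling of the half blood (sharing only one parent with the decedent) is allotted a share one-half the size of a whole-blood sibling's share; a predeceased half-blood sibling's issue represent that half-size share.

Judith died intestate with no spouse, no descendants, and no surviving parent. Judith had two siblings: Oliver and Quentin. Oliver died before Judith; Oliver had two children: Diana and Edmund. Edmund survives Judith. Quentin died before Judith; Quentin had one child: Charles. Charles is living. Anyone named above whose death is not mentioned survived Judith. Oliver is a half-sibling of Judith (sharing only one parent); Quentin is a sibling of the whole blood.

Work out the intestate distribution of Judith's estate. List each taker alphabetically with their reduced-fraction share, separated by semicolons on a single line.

No spouse, descendants, or parent survives, so the estate passes to Judith's siblings per stirpes.
Half-blood siblings count for one-half the weight of whole-blood siblings at the initial division.
Dividing 1 in proportion to weights (total weight 3/2): Oliver (weight 1/2) → 1/3; Quentin (weight 1) → 2/3.
Oliver predeceased; the 1/3 allotted to Oliver's branch passes to Oliver's issue by representation.
The 1/3 is divided into 2 equal shares of 1/6 among Diana, Edmund.
Diana is living and takes 1/6.
Edmund is living and takes 1/6.
Quentin predeceased; the 2/3 allotted to Quentin's branch passes to Quentin's issue by representation.
Charles is the sole taker at this level and receives the full 2/3.

Charles 2/3; Diana 1/6; Edmund 1/6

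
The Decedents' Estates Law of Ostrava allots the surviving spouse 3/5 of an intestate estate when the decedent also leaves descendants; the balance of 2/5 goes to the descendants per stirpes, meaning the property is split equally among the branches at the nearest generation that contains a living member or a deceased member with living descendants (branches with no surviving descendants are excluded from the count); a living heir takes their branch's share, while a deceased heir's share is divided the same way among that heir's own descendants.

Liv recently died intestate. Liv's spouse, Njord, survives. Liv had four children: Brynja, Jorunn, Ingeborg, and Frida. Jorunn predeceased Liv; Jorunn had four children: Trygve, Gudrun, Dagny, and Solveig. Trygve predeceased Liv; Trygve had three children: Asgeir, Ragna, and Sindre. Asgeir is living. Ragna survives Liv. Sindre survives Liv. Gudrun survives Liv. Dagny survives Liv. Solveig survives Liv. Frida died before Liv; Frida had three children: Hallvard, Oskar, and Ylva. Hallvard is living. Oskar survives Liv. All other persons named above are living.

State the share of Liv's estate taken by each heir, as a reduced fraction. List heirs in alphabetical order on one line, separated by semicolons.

Asgeir 1/120; Brynja 1/10; Dagny 1/40; Gudrun 1/40; Hallvard 1/30; Ingeborg 1/10; Njord 3/5; Oskar 1/30; Ragna 1/120; Sindre 1/120; Solveig 1/40; Ylva 1/30

Njord, as surviving spouse, takes 3/5.
The remaining 2/5 passes to Liv's descendants per stirpes.
The 2/5 is divided into 4 equal shares of 1/10 among Brynja, Jorunn, Ingeborg, Frida.
Brynja is living and takes 1/10.
Jorunn predeceased; the 1/10 allotted to Jorunn's branch passes to Jorunn's issue by representation.
The 1/10 is divided into 4 equal shares of 1/40 among Trygve, Gudrun, Dagny, Solveig.
Trygve predeceased; the 1/40 allotted to Trygve's branch passes to Trygve's issue by representation.
The 1/40 is divided into 3 equal shares of 1/120 among Asgeir, Ragna, Sindre.
Asgeir is living and takes 1/120.
Ragna is living and takes 1/120.
Sindre is living and takes 1/120.
Gudrun is living and takes 1/40.
Dagny is living and takes 1/40.
Solveig is living and takes 1/40.
Ingeborg is living and takes 1/10.
Frida predeceased; the 1/10 allotted to Frida's branch passes to Frida's issue by representation.
The 1/10 is divided into 3 equal shares of 1/30 among Hallvard, Oskar, Ylva.
Hallvard is living and takes 1/30.
Oskar is living and takes 1/30.
Ylva is living and takes 1/30.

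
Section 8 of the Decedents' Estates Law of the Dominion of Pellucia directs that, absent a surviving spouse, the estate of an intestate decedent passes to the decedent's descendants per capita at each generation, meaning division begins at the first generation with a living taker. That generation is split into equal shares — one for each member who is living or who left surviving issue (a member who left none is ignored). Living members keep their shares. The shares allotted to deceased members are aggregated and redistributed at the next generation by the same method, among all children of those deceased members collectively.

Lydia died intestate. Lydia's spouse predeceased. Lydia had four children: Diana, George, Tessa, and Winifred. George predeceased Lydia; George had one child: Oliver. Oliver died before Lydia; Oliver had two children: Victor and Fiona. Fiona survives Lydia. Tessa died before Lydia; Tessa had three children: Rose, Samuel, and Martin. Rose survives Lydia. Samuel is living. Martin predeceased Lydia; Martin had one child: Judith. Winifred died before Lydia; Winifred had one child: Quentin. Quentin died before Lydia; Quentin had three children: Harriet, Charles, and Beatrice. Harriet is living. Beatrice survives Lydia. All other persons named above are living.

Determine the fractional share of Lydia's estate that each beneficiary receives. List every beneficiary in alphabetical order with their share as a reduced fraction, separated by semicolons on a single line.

There is no surviving spouse, so the entire estate passes to Lydia's descendants per capita at each generation.
At generation 1 (Diana, George, Tessa, Winifred) there are 4 shares of (1)/4 = 1/4 each.
Living: Diana — each takes 1/4.
Deceased: George, Tessa, and Winifred. Their combined 3/4 is pooled and carried to generation 2.
At generation 2 (Oliver, Rose, Samuel, Martin, Quentin) there are 5 shares of (3/4)/5 = 3/20 each.
Living: Rose and Samuel — each takes 3/20.
Deceased: Oliver, Martin, and Quentin. Their combined 9/20 is pooled and carried to generation 3.
At generation 3 (Victor, Fiona, Judith, Harriet, Charles, Beatrice) there are 6 shares of (9/20)/6 = 3/40 each.
Living: Victor, Fiona, Judith, Harriet, Charles, and Beatrice — each takes 3/40.

Beatrice 3/40; Charles 3/40; Diana 1/4; Fiona 3/40; Harriet 3/40; Judith 3/40; Rose 3/20; Samuel 3/20; Victor 3/40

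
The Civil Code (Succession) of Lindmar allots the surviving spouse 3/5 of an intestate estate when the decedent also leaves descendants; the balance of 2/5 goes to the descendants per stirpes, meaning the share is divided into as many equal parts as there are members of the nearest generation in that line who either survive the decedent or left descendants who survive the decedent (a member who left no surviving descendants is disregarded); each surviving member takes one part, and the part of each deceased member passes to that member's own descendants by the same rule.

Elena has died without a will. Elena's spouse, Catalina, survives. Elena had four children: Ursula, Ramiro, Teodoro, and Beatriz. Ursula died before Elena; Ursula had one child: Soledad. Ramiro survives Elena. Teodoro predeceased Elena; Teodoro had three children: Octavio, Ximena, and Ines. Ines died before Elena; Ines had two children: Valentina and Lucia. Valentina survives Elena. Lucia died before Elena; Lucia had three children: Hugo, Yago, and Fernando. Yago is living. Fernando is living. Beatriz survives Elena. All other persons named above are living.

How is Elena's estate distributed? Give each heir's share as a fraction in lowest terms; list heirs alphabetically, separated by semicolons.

Beatriz 1/10; Catalina 3/5; Fernando 1/180; Hugo 1/180; Octavio 1/30; Ramiro 1/10; Soledad 1/10; Valentina 1/60; Ximena 1/30; Yago 1/180

Catalina, as surviving spouse, takes 3/5.
The remaining 2/5 passes to Elena's descendants per stirpes.
The 2/5 is divided into 4 equal shares of 1/10 among Ursula, Ramiro, Teodoro, Beatriz.
Ursula predeceased; the 1/10 allotted to Ursula's branch passes to Ursula's issue by representation.
Soledad is the sole taker at this level and receives the full 1/10.
Ramiro is living and takes 1/10.
Teodoro predeceased; the 1/10 allotted to Teodoro's branch passes to Teodoro's issue by representation.
The 1/10 is divided into 3 equal shares of 1/30 among Octavio, Ximena, Ines.
Octavio is living and takes 1/30.
Ximena is living and takes 1/30.
Ines predeceased; the 1/30 allotted to Ines's branch passes to Ines's issue by representation.
The 1/30 is divided into 2 equal shares of 1/60 among Valentina, Lucia.
Valentina is living and takes 1/60.
Lucia predeceased; the 1/60 allotted to Lucia's branch passes to Lucia's issue by representation.
The 1/60 is divided into 3 equal shares of 1/180 among Hugo, Yago, Fernando.
Hugo is living and takes 1/180.
Yago is living and takes 1/180.
Fernando is living and takes 1/180.
Beatriz is living and takes 1/10.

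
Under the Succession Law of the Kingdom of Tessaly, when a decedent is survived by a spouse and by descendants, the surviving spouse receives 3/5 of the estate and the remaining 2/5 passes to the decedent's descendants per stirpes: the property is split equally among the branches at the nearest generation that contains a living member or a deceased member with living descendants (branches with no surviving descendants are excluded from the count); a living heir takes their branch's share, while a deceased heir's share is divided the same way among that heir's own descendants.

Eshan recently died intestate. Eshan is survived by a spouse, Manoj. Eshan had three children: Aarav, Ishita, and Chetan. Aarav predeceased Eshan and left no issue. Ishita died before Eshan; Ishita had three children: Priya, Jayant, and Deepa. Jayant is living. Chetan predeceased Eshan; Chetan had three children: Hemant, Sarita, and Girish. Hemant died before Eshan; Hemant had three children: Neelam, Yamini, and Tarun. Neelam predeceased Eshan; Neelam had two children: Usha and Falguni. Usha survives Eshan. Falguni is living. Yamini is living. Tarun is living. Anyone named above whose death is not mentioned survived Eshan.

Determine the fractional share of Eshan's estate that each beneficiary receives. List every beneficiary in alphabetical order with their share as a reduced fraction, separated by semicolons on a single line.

Manoj, as surviving spouse, takes 3/5.
The remaining 2/5 passes to Eshan's descendants per stirpes.
Aarav left no surviving issue, so that branch lapses and is disregarded.
The 2/5 is divided into 2 equal shares of 1/5 among Ishita, Chetan.
Ishita predeceased; the 1/5 allotted to Ishita's branch passes to Ishita's issue by representation.
The 1/5 is divided into 3 equal shares of 1/15 among Priya, Jayant, Deepa.
Priya is living and takes 1/15.
Jayant is living and takes 1/15.
Deepa is living and takes 1/15.
Chetan predeceased; the 1/5 allotted to Chetan's branch passes to Chetan's issue by representation.
The 1/5 is divided into 3 equal shares of 1/15 among Hemant, Sarita, Girish.
Hemant predeceased; the 1/15 allotted to Hemant's branch passes to Hemant's issue by representation.
The 1/15 is divided into 3 equal shares of 1/45 among Neelam, Yamini, Tarun.
Neelam predeceased; the 1/45 allotted to Neelam's branch passes to Neelam's issue by representation.
The 1/45 is divided into 2 equal shares of 1/90 among Usha, Falguni.
Usha is living and takes 1/90.
Falguni is living and takes 1/90.
Yamini is living and takes 1/45.
Tarun is living and takes 1/45.
Sarita is living and takes 1/15.
Girish is living and takes 1/15.

Deepa 1/15; Falguni 1/90; Girish 1/15; Jayant 1/15; Manoj 3/5; Priya 1/15; Sarita 1/15; Tarun 1/45; Usha 1/90; Yamini 1/45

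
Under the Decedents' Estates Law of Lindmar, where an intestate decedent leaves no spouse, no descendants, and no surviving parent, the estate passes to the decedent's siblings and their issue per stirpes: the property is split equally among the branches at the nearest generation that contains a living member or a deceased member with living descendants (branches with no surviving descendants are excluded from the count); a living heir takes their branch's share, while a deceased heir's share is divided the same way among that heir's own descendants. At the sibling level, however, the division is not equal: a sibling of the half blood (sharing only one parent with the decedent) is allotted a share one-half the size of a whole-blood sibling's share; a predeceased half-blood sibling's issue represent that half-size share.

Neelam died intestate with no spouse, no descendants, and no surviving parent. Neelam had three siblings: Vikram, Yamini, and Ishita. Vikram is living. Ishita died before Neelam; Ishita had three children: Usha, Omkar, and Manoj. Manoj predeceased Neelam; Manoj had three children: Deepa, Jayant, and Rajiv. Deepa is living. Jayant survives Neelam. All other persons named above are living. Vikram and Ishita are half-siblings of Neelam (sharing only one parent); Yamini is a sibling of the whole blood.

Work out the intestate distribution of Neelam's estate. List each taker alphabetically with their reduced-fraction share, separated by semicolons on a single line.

Deepa 1/36; Jayant 1/36; Omkar 1/12; Rajiv 1/36; Usha 1/12; Vikram 1/4; Yamini 1/2

No spouse, descendants, or parent survives, so the estate passes to Neelam's siblings per stirpes.
Half-blood siblings count for one-half the weight of whole-blood siblings at the initial division.
Dividing 1 in proportion to weights (total weight 2): Vikram (weight 1/2) → 1/4; Yamini (weight 1) → 1/2; Ishita (weight 1/2) → 1/4.
Vikram is living and takes 1/4.
Yamini is living and takes 1/2.
Ishita predeceased; the 1/4 allotted to Ishita's branch passes to Ishita's issue by representation.
The 1/4 is divided into 3 equal shares of 1/12 among Usha, Omkar, Manoj.
Usha is living and takes 1/12.
Omkar is living and takes 1/12.
Manoj predeceased; the 1/12 allotted to Manoj's branch passes to Manoj's issue by representation.
The 1/12 is divided into 3 equal shares of 1/36 among Deepa, Jayant, Rajiv.
Deepa is living and takes 1/36.
Jayant is living and takes 1/36.
Rajiv is living and takes 1/36.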